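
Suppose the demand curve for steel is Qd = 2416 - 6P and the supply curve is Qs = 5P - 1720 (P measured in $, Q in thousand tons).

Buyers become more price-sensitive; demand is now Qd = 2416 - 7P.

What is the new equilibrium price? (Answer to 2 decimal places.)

Solve the original market: 2416 - 6P = 5P - 1720, hence P = 376 and Q = 160.
After the shift, demand is Qd = 2416 - 7P and supply is Qs = 5P - 1720.
Clearing the new market: 2416 - 7P = 5P - 1720, so P = 1034/3 ≈ 344.6667 and Q = 10/3 ≈ 3.3333.

344.67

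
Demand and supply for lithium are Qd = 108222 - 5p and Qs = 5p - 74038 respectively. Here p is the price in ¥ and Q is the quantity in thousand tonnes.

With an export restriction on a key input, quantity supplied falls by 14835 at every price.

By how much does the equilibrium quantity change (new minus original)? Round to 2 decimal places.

-7417.50

Solve the original market: 108222 - 5p = 5p - 74038, hence p = 18226 and Q = 17092.
After the shift, demand is Qd = 108222 - 5p and supply is Qs = 5p - 88873.
Clearing the new market: 108222 - 5p = 5p - 88873, so p = 19709.5 and Q = 9674.5.
ΔQ = 9674.5 − 17092 = -7417.50.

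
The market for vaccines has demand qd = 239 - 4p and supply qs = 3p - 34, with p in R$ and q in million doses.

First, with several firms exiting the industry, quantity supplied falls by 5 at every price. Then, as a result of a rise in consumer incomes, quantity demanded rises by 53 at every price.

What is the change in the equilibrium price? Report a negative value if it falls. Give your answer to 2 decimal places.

Solve the original market: 239 - 4p = 3p - 34, hence p = 39 and q = 83.
The shock moves the curves to qd = 292 - 4p and qs = 3p - 39.
Setting them equal: 292 - 4p = 3p - 39 → 331 = 7p, so p = 331/7 ≈ 47.2857 and q = 720/7 ≈ 102.8571.
Δp = 47.2857 − 39 = +8.29.

+8.29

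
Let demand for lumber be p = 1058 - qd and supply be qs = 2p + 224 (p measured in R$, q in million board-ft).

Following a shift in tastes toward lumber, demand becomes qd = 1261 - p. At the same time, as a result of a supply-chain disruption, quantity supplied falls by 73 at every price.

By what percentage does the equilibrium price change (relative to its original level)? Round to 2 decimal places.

+33.09

Before the shock: 1058 - p = 2p + 224 ⇒ 834 = 3p ⇒ p = 278, q = 780.
The new curves are qd = 1261 - p (demand) and qs = 2p + 151 (supply).
Setting them equal: 1261 - p = 2p + 151 → 1110 = 3p, so p = 370 and q = 891.
%Δp = (370 − 278) / 278 × 100 = +33.09%.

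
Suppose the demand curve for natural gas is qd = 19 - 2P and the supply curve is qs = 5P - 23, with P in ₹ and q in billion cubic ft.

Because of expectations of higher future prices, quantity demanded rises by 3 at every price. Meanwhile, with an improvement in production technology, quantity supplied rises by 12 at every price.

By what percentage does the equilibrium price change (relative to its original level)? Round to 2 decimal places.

-21.43

Initially, 19 - 2P = 5P - 23, so 42 = 7P and P = 6, q = 7.
The shock moves the curves to qd = 22 - 2P and qs = 5P - 11.
New equilibrium: 22 - 2P = 5P - 11 ⇒ 33 = 7P ⇒ P = 33/7 ≈ 4.7143, q = 88/7 ≈ 12.5714.
%ΔP = (4.7143 − 6) / 6 × 100 = -21.43%.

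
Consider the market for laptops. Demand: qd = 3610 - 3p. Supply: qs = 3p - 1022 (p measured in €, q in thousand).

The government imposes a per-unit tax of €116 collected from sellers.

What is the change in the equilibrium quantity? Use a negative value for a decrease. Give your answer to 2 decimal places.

-174.00

Solve the original market: 3610 - 3p = 3p - 1022, hence p = 772 and q = 1294.
Since sellers keep the price net of the tax, the effective supply curve becomes qs = 3p - 1370.
Clearing the new market: 3610 - 3p = 3p - 1370, so p = 830 and q = 1120.
Δq = 1120 − 1294 = -174.00.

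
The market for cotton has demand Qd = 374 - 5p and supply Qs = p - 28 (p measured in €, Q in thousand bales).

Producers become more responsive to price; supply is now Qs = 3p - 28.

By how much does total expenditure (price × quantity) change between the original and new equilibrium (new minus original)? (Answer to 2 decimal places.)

+3555.19

Before the shock: 374 - 5p = p - 28 ⇒ 402 = 6p ⇒ p = 67, Q = 39.
With the change applied: demand Qd = 374 - 5p, supply Qs = 3p - 28.
Equate the new curves: 374 - 5p = 3p - 28, giving 402 = 8p, p = 50.25, Q = 122.75.
Expenditure moves from 67×39 = 2613 to 50.25×122.75 = 6168.1875; change = +3555.19.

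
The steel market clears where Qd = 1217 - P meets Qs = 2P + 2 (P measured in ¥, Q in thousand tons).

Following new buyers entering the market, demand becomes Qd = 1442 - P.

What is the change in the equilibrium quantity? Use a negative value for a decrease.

Initially, 1217 - P = 2P + 2, so 1215 = 3P and P = 405, Q = 812.
The shock moves the curves to Qd = 1442 - P and Qs = 2P + 2.
Clearing the new market: 1442 - P = 2P + 2, so P = 480 and Q = 962.
ΔQ = 962 − 812 = +150.

+150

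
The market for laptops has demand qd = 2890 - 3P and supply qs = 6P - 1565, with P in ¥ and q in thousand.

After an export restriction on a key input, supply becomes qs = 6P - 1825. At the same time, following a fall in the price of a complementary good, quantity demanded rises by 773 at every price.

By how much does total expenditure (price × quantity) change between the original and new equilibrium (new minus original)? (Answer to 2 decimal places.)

+422654.19

Initially, 2890 - 3P = 6P - 1565, so 4455 = 9P and P = 495, q = 1405.
With the change applied: demand qd = 3663 - 3P, supply qs = 6P - 1825.
Clearing the new market: 3663 - 3P = 6P - 1825, so P = 5488/9 ≈ 609.7778 and q = 5501/3 ≈ 1833.6667.
Expenditure moves from 495×1405 = 695475 to 609.7778×1833.6667 = 1118129.1852; change = +422654.19.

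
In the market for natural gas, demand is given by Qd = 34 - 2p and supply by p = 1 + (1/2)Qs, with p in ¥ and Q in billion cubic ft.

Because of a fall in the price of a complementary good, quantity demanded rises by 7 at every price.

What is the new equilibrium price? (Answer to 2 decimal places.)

10.75

Solve the original market: 34 - 2p = 2p - 2, hence p = 9 and Q = 16.
The shock moves the curves to Qd = 41 - 2p and Qs = 2p - 2.
Setting them equal: 41 - 2p = 2p - 2 → 43 = 4p, so p = 10.75 and Q = 19.5.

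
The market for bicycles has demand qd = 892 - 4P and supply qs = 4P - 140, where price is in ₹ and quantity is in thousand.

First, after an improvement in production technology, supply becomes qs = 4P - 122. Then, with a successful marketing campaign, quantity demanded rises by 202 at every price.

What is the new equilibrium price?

152

Original equilibrium: 892 - 4P = 4P - 140 gives 1032 = 8P, so P = 129 and q = 376.
After the shift, demand is qd = 1094 - 4P and supply is qs = 4P - 122.
Clearing the new market: 1094 - 4P = 4P - 122, so P = 152 and q = 486.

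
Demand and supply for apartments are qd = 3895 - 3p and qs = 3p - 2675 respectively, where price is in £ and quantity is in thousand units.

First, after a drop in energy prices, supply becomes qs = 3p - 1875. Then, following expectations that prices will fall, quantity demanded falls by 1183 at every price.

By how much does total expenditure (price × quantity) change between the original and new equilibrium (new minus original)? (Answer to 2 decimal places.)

-348006.75

Solve the original market: 3895 - 3p = 3p - 2675, hence p = 1095 and q = 610.
With the change applied: demand qd = 2712 - 3p, supply qs = 3p - 1875.
Clearing the new market: 2712 - 3p = 3p - 1875, so p = 764.5 and q = 418.5.
Expenditure moves from 1095×610 = 667950 to 764.5×418.5 = 319943.25; change = -348006.75.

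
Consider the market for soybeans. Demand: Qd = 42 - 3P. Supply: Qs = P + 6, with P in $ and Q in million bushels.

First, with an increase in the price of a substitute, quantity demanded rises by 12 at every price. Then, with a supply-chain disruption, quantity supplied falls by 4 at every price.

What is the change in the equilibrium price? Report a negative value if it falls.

Initially, 42 - 3P = P + 6, so 36 = 4P and P = 9, Q = 15.
With the change applied: demand Qd = 54 - 3P, supply Qs = P + 2.
Setting them equal: 54 - 3P = P + 2 → 52 = 4P, so P = 13 and Q = 15.
ΔP = 13 − 9 = +4.

+4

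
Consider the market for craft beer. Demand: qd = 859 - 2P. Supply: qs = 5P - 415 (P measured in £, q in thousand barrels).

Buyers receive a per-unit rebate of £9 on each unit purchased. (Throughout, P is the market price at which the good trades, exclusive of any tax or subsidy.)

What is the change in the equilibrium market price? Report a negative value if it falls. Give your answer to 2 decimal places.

+2.57

Original equilibrium: 859 - 2P = 5P - 415 gives 1274 = 7P, so P = 182 and q = 495.
Since buyers' out-of-pocket price is the market price minus the rebate, the effective demand curve becomes qd = 877 - 2P.
Clearing the new market: 877 - 2P = 5P - 415, so P = 1292/7 ≈ 184.5714 and q = 3555/7 ≈ 507.8571.
ΔP = 184.5714 − 182 = +2.57.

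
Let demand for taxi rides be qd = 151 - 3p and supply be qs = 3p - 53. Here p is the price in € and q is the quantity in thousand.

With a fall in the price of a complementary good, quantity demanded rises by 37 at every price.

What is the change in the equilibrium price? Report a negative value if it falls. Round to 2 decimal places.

+6.17

Solve the original market: 151 - 3p = 3p - 53, hence p = 34 and q = 49.
The shock moves the curves to qd = 188 - 3p and qs = 3p - 53.
New equilibrium: 188 - 3p = 3p - 53 ⇒ 241 = 6p ⇒ p = 241/6 ≈ 40.1667, q = 67.5.
Δp = 40.1667 − 34 = +6.17.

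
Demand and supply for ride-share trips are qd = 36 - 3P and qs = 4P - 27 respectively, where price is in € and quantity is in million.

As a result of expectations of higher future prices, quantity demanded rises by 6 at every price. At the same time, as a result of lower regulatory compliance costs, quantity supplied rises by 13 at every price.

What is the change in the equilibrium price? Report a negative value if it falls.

-1

Original equilibrium: 36 - 3P = 4P - 27 gives 63 = 7P, so P = 9 and q = 9.
The shock moves the curves to qd = 42 - 3P and qs = 4P - 14.
Clearing the new market: 42 - 3P = 4P - 14, so P = 8 and q = 18.
ΔP = 8 − 9 = -1.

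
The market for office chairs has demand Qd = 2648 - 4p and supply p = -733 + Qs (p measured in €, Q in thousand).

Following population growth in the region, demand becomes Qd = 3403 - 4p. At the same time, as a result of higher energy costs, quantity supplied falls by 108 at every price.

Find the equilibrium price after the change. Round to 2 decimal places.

Initially, 2648 - 4p = p + 733, so 1915 = 5p and p = 383, Q = 1116.
The new curves are Qd = 3403 - 4p (demand) and Qs = p + 625 (supply).
Clearing the new market: 3403 - 4p = p + 625, so p = 555.6 and Q = 1180.6.

555.60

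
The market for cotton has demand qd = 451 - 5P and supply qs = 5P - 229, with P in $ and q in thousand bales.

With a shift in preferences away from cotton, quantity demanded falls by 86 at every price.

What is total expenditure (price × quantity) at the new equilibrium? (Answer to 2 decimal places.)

Solve the original market: 451 - 5P = 5P - 229, hence P = 68 and q = 111.
The shock moves the curves to qd = 365 - 5P and qs = 5P - 229.
Clearing the new market: 365 - 5P = 5P - 229, so P = 59.4 and q = 68.
New expenditure = 59.4 × 68 = 4039.20.

4039.20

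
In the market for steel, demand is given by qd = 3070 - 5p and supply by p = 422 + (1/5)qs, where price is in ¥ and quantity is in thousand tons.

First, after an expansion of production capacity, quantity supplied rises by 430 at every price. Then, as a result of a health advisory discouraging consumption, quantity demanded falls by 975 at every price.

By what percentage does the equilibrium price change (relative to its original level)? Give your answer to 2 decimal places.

Original equilibrium: 3070 - 5p = 5p - 2110 gives 5180 = 10p, so p = 518 and q = 480.
After the shift, demand is qd = 2095 - 5p and supply is qs = 5p - 1680.
New equilibrium: 2095 - 5p = 5p - 1680 ⇒ 3775 = 10p ⇒ p = 377.5, q = 207.5.
%Δp = (377.5 − 518) / 518 × 100 = -27.12%.

-27.12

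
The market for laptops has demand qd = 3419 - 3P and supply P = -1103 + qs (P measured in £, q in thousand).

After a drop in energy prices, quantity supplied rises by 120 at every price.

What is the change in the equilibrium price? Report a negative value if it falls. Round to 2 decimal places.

-30.00

Before the shock: 3419 - 3P = P + 1103 ⇒ 2316 = 4P ⇒ P = 579, q = 1682.
The new curves are qd = 3419 - 3P (demand) and qs = P + 1223 (supply).
Setting them equal: 3419 - 3P = P + 1223 → 2196 = 4P, so P = 549 and q = 1772.
ΔP = 549 − 579 = -30.00.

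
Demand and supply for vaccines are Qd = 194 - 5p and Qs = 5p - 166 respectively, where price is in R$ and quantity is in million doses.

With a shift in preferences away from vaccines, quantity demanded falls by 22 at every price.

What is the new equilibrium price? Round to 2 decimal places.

Initially, 194 - 5p = 5p - 166, so 360 = 10p and p = 36, Q = 14.
After the shift, demand is Qd = 172 - 5p and supply is Qs = 5p - 166.
Setting them equal: 172 - 5p = 5p - 166 → 338 = 10p, so p = 33.8 and Q = 3.

33.80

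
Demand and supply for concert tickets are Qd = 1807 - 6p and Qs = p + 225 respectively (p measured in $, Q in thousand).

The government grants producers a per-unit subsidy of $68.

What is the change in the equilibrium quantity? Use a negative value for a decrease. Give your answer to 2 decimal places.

+58.29

Before the shock: 1807 - 6p = p + 225 ⇒ 1582 = 7p ⇒ p = 226, Q = 451.
Since sellers receive the price plus the subsidy, the effective supply curve becomes Qs = p + 293.
Equate the new curves: 1807 - 6p = p + 293, giving 1514 = 7p, p = 1514/7 ≈ 216.2857, Q = 3565/7 ≈ 509.2857.
ΔQ = 509.2857 − 451 = +58.29.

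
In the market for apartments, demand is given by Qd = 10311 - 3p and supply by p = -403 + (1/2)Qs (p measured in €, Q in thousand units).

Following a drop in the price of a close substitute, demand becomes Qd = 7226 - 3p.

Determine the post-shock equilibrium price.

Original equilibrium: 10311 - 3p = 2p + 806 gives 9505 = 5p, so p = 1901 and Q = 4608.
With the change applied: demand Qd = 7226 - 3p, supply Qs = 2p + 806.
New equilibrium: 7226 - 3p = 2p + 806 ⇒ 6420 = 5p ⇒ p = 1284, Q = 3374.

1284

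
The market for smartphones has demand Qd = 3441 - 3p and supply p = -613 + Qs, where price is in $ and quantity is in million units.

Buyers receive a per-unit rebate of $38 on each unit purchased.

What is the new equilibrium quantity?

Before the shock: 3441 - 3p = p + 613 ⇒ 2828 = 4p ⇒ p = 707, Q = 1320.
Since buyers' out-of-pocket price is the market price minus the rebate, the effective demand curve becomes Qd = 3555 - 3p.
Clearing the new market: 3555 - 3p = p + 613, so p = 735.5 and Q = 1348.5.

1348.5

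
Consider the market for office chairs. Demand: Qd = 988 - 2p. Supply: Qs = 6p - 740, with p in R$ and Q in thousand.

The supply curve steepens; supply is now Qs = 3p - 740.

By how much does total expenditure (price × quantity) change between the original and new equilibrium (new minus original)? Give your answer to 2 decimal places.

-17521.92

Solve the original market: 988 - 2p = 6p - 740, hence p = 216 and Q = 556.
The new curves are Qd = 988 - 2p (demand) and Qs = 3p - 740 (supply).
New equilibrium: 988 - 2p = 3p - 740 ⇒ 1728 = 5p ⇒ p = 345.6, Q = 296.8.
Expenditure moves from 216×556 = 120096 to 345.6×296.8 = 102574.08; change = -17521.92.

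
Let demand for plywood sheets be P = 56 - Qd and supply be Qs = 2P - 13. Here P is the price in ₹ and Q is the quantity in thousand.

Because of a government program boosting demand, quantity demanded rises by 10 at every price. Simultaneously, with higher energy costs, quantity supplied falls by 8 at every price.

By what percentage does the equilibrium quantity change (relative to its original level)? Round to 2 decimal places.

Before the shock: 56 - P = 2P - 13 ⇒ 69 = 3P ⇒ P = 23, Q = 33.
After the shift, demand is Qd = 66 - P and supply is Qs = 2P - 21.
Clearing the new market: 66 - P = 2P - 21, so P = 29 and Q = 37.
%ΔQ = (37 − 33) / 33 × 100 = +12.12%.

+12.12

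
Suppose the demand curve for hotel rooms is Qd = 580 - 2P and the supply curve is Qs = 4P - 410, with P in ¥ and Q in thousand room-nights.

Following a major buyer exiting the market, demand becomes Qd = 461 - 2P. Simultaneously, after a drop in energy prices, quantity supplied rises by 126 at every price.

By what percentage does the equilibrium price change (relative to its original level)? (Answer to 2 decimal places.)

-24.75

Initially, 580 - 2P = 4P - 410, so 990 = 6P and P = 165, Q = 250.
After the shift, demand is Qd = 461 - 2P and supply is Qs = 4P - 284.
New equilibrium: 461 - 2P = 4P - 284 ⇒ 745 = 6P ⇒ P = 745/6 ≈ 124.1667, Q = 638/3 ≈ 212.6667.
%ΔP = (124.1667 − 165) / 165 × 100 = -24.75%.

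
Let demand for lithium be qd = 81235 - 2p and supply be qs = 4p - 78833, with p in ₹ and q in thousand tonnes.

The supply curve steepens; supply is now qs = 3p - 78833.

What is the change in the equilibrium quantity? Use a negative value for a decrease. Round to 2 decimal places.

-10671.20

Original equilibrium: 81235 - 2p = 4p - 78833 gives 160068 = 6p, so p = 26678 and q = 27879.
The shock moves the curves to qd = 81235 - 2p and qs = 3p - 78833.
New equilibrium: 81235 - 2p = 3p - 78833 ⇒ 160068 = 5p ⇒ p = 32013.6, q = 17207.8.
Δq = 17207.8 − 27879 = -10671.20.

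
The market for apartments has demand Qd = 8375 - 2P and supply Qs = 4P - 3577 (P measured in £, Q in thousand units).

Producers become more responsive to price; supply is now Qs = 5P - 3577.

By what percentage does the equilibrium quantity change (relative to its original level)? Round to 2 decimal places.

+12.96

Before the shock: 8375 - 2P = 4P - 3577 ⇒ 11952 = 6P ⇒ P = 1992, Q = 4391.
After the shift, demand is Qd = 8375 - 2P and supply is Qs = 5P - 3577.
New equilibrium: 8375 - 2P = 5P - 3577 ⇒ 11952 = 7P ⇒ P = 11952/7 ≈ 1707.4286, Q = 34721/7 ≈ 4960.1429.
%ΔQ = (4960.1429 − 4391) / 4391 × 100 = +12.96%.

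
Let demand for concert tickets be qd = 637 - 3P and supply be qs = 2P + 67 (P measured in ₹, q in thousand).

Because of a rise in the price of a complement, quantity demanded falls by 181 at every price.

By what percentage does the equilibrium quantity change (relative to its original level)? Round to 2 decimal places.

-24.54

Before the shock: 637 - 3P = 2P + 67 ⇒ 570 = 5P ⇒ P = 114, q = 295.
After the shift, demand is qd = 456 - 3P and supply is qs = 2P + 67.
Clearing the new market: 456 - 3P = 2P + 67, so P = 77.8 and q = 222.6.
%Δq = (222.6 − 295) / 295 × 100 = -24.54%.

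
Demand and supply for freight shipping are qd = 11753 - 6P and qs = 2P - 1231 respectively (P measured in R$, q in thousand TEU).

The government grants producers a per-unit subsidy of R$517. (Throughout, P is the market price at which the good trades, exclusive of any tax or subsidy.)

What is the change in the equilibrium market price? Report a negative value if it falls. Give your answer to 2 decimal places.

-129.25

Before the shock: 11753 - 6P = 2P - 1231 ⇒ 12984 = 8P ⇒ P = 1623, q = 2015.
Since sellers receive the price plus the subsidy, the effective supply curve becomes qs = 2P - 197.
Clearing the new market: 11753 - 6P = 2P - 197, so P = 1493.75 and q = 2790.5.
ΔP = 1493.75 − 1623 = -129.25.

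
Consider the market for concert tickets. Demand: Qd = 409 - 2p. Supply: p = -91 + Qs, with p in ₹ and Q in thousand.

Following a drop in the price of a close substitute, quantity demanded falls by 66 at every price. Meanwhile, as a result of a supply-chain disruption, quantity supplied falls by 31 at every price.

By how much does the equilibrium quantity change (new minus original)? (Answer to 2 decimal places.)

Before the shock: 409 - 2p = p + 91 ⇒ 318 = 3p ⇒ p = 106, Q = 197.
The shock moves the curves to Qd = 343 - 2p and Qs = p + 60.
Equate the new curves: 343 - 2p = p + 60, giving 283 = 3p, p = 283/3 ≈ 94.3333, Q = 463/3 ≈ 154.3333.
ΔQ = 154.3333 − 197 = -42.67.

-42.67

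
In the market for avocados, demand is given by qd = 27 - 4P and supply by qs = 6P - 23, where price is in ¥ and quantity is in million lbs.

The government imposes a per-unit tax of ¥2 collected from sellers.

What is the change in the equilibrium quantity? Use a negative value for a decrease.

Solve the original market: 27 - 4P = 6P - 23, hence P = 5 and q = 7.
Since sellers keep the price net of the tax, the effective supply curve becomes qs = 6P - 35.
New equilibrium: 27 - 4P = 6P - 35 ⇒ 62 = 10P ⇒ P = 6.2, q = 2.2.
Δq = 2.2 − 7 = -4.8.

-4.8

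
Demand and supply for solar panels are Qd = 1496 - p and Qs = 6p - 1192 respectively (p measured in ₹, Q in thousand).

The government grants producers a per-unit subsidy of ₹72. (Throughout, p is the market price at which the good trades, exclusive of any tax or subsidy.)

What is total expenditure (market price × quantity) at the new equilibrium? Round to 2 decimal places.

378271.35

Original equilibrium: 1496 - p = 6p - 1192 gives 2688 = 7p, so p = 384 and Q = 1112.
Since sellers receive the price plus the subsidy, the effective supply curve becomes Qs = 6p - 760.
New equilibrium: 1496 - p = 6p - 760 ⇒ 2256 = 7p ⇒ p = 2256/7 ≈ 322.2857, Q = 8216/7 ≈ 1173.7143.
New expenditure = 322.2857 × 1173.7143 = 378271.35.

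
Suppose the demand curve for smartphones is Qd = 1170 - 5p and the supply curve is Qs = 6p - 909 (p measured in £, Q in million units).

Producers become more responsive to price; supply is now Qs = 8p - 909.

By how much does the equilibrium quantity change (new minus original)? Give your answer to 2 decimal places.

Before the shock: 1170 - 5p = 6p - 909 ⇒ 2079 = 11p ⇒ p = 189, Q = 225.
The new curves are Qd = 1170 - 5p (demand) and Qs = 8p - 909 (supply).
Equate the new curves: 1170 - 5p = 8p - 909, giving 2079 = 13p, p = 2079/13 ≈ 159.9231, Q = 4815/13 ≈ 370.3846.
ΔQ = 370.3846 − 225 = +145.38.

+145.38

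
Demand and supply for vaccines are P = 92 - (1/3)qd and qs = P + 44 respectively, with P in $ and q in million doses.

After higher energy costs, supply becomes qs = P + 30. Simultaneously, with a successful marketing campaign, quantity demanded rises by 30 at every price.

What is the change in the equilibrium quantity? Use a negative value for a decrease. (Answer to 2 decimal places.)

Initially, 276 - 3P = P + 44, so 232 = 4P and P = 58, q = 102.
With the change applied: demand qd = 306 - 3P, supply qs = P + 30.
Equate the new curves: 306 - 3P = P + 30, giving 276 = 4P, P = 69, q = 99.
Δq = 99 − 102 = -3.00.

-3.00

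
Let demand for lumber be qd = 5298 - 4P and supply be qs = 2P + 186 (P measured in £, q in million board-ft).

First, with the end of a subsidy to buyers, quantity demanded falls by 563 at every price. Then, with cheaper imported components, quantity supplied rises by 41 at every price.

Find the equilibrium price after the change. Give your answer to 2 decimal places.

751.33

Original equilibrium: 5298 - 4P = 2P + 186 gives 5112 = 6P, so P = 852 and q = 1890.
With the change applied: demand qd = 4735 - 4P, supply qs = 2P + 227.
Clearing the new market: 4735 - 4P = 2P + 227, so P = 2254/3 ≈ 751.3333 and q = 5189/3 ≈ 1729.6667.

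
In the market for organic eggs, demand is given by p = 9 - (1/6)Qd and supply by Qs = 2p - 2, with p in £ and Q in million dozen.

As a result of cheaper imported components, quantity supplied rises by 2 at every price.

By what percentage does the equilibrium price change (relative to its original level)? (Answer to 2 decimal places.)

Solve the original market: 54 - 6p = 2p - 2, hence p = 7 and Q = 12.
The shock moves the curves to Qd = 54 - 6p and Qs = 2p.
Equate the new curves: 54 - 6p = 2p, giving 54 = 8p, p = 6.75, Q = 13.5.
%Δp = (6.75 − 7) / 7 × 100 = -3.57%.

-3.57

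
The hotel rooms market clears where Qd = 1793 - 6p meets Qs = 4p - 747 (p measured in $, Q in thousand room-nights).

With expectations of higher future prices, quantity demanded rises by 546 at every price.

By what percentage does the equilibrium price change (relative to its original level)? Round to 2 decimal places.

+21.50

Original equilibrium: 1793 - 6p = 4p - 747 gives 2540 = 10p, so p = 254 and Q = 269.
The new curves are Qd = 2339 - 6p (demand) and Qs = 4p - 747 (supply).
Setting them equal: 2339 - 6p = 4p - 747 → 3086 = 10p, so p = 308.6 and Q = 487.4.
%Δp = (308.6 − 254) / 254 × 100 = +21.50%.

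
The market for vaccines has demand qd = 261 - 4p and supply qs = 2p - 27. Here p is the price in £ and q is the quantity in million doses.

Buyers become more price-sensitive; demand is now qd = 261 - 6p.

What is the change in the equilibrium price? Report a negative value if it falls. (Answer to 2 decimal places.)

-12.00

Before the shock: 261 - 4p = 2p - 27 ⇒ 288 = 6p ⇒ p = 48, q = 69.
With the change applied: demand qd = 261 - 6p, supply qs = 2p - 27.
Equate the new curves: 261 - 6p = 2p - 27, giving 288 = 8p, p = 36, q = 45.
Δp = 36 − 48 = -12.00.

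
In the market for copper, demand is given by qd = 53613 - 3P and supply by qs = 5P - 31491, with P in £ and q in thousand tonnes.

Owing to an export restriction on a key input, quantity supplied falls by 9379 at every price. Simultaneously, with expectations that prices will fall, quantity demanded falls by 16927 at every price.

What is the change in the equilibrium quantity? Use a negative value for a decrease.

Before the shock: 53613 - 3P = 5P - 31491 ⇒ 85104 = 8P ⇒ P = 10638, q = 21699.
The new curves are qd = 36686 - 3P (demand) and qs = 5P - 40870 (supply).
New equilibrium: 36686 - 3P = 5P - 40870 ⇒ 77556 = 8P ⇒ P = 9694.5, q = 7602.5.
Δq = 7602.5 − 21699 = -14096.5.

-14096.5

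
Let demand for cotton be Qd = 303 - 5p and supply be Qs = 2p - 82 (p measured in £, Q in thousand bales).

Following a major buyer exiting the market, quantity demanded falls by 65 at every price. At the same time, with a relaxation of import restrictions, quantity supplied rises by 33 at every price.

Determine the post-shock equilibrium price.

Solve the original market: 303 - 5p = 2p - 82, hence p = 55 and Q = 28.
With the change applied: demand Qd = 238 - 5p, supply Qs = 2p - 49.
New equilibrium: 238 - 5p = 2p - 49 ⇒ 287 = 7p ⇒ p = 41, Q = 33.

41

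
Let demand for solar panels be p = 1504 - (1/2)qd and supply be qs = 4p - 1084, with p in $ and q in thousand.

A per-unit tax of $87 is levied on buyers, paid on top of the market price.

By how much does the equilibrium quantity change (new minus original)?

Before the shock: 3008 - 2p = 4p - 1084 ⇒ 4092 = 6p ⇒ p = 682, q = 1644.
Since buyers pay the price plus the tax, the effective demand curve becomes qd = 2834 - 2p.
Setting them equal: 2834 - 2p = 4p - 1084 → 3918 = 6p, so p = 653 and q = 1528.
Δq = 1528 − 1644 = -116.

-116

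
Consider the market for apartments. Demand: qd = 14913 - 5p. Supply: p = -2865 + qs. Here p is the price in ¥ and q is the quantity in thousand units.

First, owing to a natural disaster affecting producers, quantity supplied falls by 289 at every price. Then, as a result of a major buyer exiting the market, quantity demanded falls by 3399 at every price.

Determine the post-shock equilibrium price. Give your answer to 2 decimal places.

1489.67

Solve the original market: 14913 - 5p = p + 2865, hence p = 2008 and q = 4873.
The new curves are qd = 11514 - 5p (demand) and qs = p + 2576 (supply).
Setting them equal: 11514 - 5p = p + 2576 → 8938 = 6p, so p = 4469/3 ≈ 1489.6667 and q = 12197/3 ≈ 4065.6667.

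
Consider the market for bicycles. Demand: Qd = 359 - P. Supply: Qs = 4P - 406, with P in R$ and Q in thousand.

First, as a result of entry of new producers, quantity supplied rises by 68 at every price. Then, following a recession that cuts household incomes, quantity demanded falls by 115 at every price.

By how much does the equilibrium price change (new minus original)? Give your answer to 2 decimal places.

-36.60

Solve the original market: 359 - P = 4P - 406, hence P = 153 and Q = 206.
The shock moves the curves to Qd = 244 - P and Qs = 4P - 338.
Clearing the new market: 244 - P = 4P - 338, so P = 116.4 and Q = 127.6.
ΔP = 116.4 − 153 = -36.60.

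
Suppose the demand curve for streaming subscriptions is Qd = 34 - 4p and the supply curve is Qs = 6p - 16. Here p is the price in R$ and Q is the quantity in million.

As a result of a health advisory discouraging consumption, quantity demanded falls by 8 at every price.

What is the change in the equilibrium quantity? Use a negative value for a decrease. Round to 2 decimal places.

-4.80

Before the shock: 34 - 4p = 6p - 16 ⇒ 50 = 10p ⇒ p = 5, Q = 14.
The shock moves the curves to Qd = 26 - 4p and Qs = 6p - 16.
New equilibrium: 26 - 4p = 6p - 16 ⇒ 42 = 10p ⇒ p = 4.2, Q = 9.2.
ΔQ = 9.2 − 14 = -4.80.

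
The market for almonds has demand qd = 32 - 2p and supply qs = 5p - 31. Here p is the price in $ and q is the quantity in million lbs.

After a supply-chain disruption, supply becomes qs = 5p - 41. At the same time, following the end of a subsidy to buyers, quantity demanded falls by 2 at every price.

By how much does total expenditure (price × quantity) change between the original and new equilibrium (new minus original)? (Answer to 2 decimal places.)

Before the shock: 32 - 2p = 5p - 31 ⇒ 63 = 7p ⇒ p = 9, q = 14.
The new curves are qd = 30 - 2p (demand) and qs = 5p - 41 (supply).
Clearing the new market: 30 - 2p = 5p - 41, so p = 71/7 ≈ 10.1429 and q = 68/7 ≈ 9.7143.
Expenditure moves from 9×14 = 126 to 10.1429×9.7143 = 98.5306; change = -27.47.

-27.47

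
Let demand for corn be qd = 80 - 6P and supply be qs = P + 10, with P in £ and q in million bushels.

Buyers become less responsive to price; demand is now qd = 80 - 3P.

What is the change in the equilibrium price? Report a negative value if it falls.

Solve the original market: 80 - 6P = P + 10, hence P = 10 and q = 20.
After the shift, demand is qd = 80 - 3P and supply is qs = P + 10.
Equate the new curves: 80 - 3P = P + 10, giving 70 = 4P, P = 17.5, q = 27.5.
ΔP = 17.5 − 10 = +7.5.

+7.5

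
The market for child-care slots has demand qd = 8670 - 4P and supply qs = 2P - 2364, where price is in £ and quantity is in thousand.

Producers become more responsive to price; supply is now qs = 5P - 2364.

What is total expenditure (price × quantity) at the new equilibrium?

4617116

Initially, 8670 - 4P = 2P - 2364, so 11034 = 6P and P = 1839, q = 1314.
With the change applied: demand qd = 8670 - 4P, supply qs = 5P - 2364.
Setting them equal: 8670 - 4P = 5P - 2364 → 11034 = 9P, so P = 1226 and q = 3766.
New expenditure = 1226 × 3766 = 4617116.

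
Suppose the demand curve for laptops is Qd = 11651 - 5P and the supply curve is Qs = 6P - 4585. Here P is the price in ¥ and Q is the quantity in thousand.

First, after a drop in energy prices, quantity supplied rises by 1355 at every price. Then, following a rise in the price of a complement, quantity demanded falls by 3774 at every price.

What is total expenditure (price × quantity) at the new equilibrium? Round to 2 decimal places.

Solve the original market: 11651 - 5P = 6P - 4585, hence P = 1476 and Q = 4271.
After the shift, demand is Qd = 7877 - 5P and supply is Qs = 6P - 3230.
Clearing the new market: 7877 - 5P = 6P - 3230, so P = 11107/11 ≈ 1009.7273 and Q = 31112/11 ≈ 2828.3636.
New expenditure = 1009.7273 × 2828.3636 = 2855875.90.

2855875.90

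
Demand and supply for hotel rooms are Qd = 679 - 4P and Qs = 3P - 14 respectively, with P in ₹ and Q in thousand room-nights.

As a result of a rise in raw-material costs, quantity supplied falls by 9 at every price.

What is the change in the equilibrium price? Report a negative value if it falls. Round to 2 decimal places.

Solve the original market: 679 - 4P = 3P - 14, hence P = 99 and Q = 283.
With the change applied: demand Qd = 679 - 4P, supply Qs = 3P - 23.
Equate the new curves: 679 - 4P = 3P - 23, giving 702 = 7P, P = 702/7 ≈ 100.2857, Q = 1945/7 ≈ 277.8571.
ΔP = 100.2857 − 99 = +1.29.

+1.29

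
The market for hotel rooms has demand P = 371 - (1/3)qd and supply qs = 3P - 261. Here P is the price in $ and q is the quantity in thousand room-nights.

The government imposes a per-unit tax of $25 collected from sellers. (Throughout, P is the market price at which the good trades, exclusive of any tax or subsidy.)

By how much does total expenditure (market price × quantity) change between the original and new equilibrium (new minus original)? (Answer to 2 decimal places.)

Solve the original market: 1113 - 3P = 3P - 261, hence P = 229 and q = 426.
Since sellers keep the price net of the tax, the effective supply curve becomes qs = 3P - 336.
Setting them equal: 1113 - 3P = 3P - 336 → 1449 = 6P, so P = 241.5 and q = 388.5.
Expenditure moves from 229×426 = 97554 to 241.5×388.5 = 93822.75; change = -3731.25.

-3731.25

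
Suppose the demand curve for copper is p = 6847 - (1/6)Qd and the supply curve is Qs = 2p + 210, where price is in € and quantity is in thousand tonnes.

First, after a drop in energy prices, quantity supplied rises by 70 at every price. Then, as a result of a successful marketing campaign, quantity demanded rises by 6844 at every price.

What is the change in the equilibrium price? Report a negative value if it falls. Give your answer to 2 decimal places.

+846.75

Original equilibrium: 41082 - 6p = 2p + 210 gives 40872 = 8p, so p = 5109 and Q = 10428.
The new curves are Qd = 47926 - 6p (demand) and Qs = 2p + 280 (supply).
New equilibrium: 47926 - 6p = 2p + 280 ⇒ 47646 = 8p ⇒ p = 5955.75, Q = 12191.5.
Δp = 5955.75 − 5109 = +846.75.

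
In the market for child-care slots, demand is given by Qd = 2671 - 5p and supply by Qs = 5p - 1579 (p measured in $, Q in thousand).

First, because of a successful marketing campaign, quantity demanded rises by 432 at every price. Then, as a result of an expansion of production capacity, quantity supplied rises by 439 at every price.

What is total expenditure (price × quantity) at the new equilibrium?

416450.45

Original equilibrium: 2671 - 5p = 5p - 1579 gives 4250 = 10p, so p = 425 and Q = 546.
The new curves are Qd = 3103 - 5p (demand) and Qs = 5p - 1140 (supply).
New equilibrium: 3103 - 5p = 5p - 1140 ⇒ 4243 = 10p ⇒ p = 424.3, Q = 981.5.
New expenditure = 424.3 × 981.5 = 416450.45.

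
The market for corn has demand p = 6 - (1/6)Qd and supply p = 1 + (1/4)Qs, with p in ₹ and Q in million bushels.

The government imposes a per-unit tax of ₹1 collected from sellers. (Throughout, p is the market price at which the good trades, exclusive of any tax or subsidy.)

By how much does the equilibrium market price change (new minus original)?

+0.4

Before the shock: 36 - 6p = 4p - 4 ⇒ 40 = 10p ⇒ p = 4, Q = 12.
Since sellers keep the price net of the tax, the effective supply curve becomes Qs = 4p - 8.
Clearing the new market: 36 - 6p = 4p - 8, so p = 4.4 and Q = 9.6.
Δp = 4.4 − 4 = +0.4.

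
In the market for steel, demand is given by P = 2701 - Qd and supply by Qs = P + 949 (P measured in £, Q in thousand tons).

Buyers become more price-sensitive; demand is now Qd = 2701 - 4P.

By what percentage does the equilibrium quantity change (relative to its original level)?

-28.8

Solve the original market: 2701 - P = P + 949, hence P = 876 and Q = 1825.
The shock moves the curves to Qd = 2701 - 4P and Qs = P + 949.
Setting them equal: 2701 - 4P = P + 949 → 1752 = 5P, so P = 350.4 and Q = 1299.4.
%ΔQ = (1299.4 − 1825) / 1825 × 100 = -28.8%.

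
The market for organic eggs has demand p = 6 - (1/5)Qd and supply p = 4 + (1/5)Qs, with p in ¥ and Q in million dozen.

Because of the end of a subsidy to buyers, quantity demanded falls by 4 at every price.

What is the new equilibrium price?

4.6

Before the shock: 30 - 5p = 5p - 20 ⇒ 50 = 10p ⇒ p = 5, Q = 5.
After the shift, demand is Qd = 26 - 5p and supply is Qs = 5p - 20.
Equate the new curves: 26 - 5p = 5p - 20, giving 46 = 10p, p = 4.6, Q = 3.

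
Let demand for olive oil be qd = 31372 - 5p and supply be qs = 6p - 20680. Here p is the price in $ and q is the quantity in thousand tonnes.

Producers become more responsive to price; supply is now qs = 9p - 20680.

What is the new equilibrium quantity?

Solve the original market: 31372 - 5p = 6p - 20680, hence p = 4732 and q = 7712.
After the shift, demand is qd = 31372 - 5p and supply is qs = 9p - 20680.
Equate the new curves: 31372 - 5p = 9p - 20680, giving 52052 = 14p, p = 3718, q = 12782.

12782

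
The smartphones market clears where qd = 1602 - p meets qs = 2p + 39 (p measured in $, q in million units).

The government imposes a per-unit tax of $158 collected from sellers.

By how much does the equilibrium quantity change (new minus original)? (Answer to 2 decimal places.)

-105.33

Before the shock: 1602 - p = 2p + 39 ⇒ 1563 = 3p ⇒ p = 521, q = 1081.
Since sellers keep the price net of the tax, the effective supply curve becomes qs = 2p - 277.
Setting them equal: 1602 - p = 2p - 277 → 1879 = 3p, so p = 1879/3 ≈ 626.3333 and q = 2927/3 ≈ 975.6667.
Δq = 975.6667 − 1081 = -105.33.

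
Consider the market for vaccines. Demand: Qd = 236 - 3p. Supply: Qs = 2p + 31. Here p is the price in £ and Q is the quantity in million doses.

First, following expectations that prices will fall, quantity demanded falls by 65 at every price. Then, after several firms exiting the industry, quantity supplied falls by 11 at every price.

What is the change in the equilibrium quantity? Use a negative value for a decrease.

-32.6

Original equilibrium: 236 - 3p = 2p + 31 gives 205 = 5p, so p = 41 and Q = 113.
The shock moves the curves to Qd = 171 - 3p and Qs = 2p + 20.
Setting them equal: 171 - 3p = 2p + 20 → 151 = 5p, so p = 30.2 and Q = 80.4.
ΔQ = 80.4 − 113 = -32.6.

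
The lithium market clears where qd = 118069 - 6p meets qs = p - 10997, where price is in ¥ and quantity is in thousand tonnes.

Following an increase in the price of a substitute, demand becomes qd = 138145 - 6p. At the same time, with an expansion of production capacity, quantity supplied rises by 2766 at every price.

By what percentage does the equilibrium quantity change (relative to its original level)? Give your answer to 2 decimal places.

Initially, 118069 - 6p = p - 10997, so 129066 = 7p and p = 18438, q = 7441.
After the shift, demand is qd = 138145 - 6p and supply is qs = p - 8231.
Clearing the new market: 138145 - 6p = p - 8231, so p = 146376/7 ≈ 20910.8571 and q = 88759/7 ≈ 12679.8571.
%Δq = (12679.8571 − 7441) / 7441 × 100 = +70.41%.

+70.41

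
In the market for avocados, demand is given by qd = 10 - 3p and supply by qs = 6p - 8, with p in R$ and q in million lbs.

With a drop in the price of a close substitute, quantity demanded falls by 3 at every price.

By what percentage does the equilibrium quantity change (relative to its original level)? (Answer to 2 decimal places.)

Original equilibrium: 10 - 3p = 6p - 8 gives 18 = 9p, so p = 2 and q = 4.
The new curves are qd = 7 - 3p (demand) and qs = 6p - 8 (supply).
Clearing the new market: 7 - 3p = 6p - 8, so p = 5/3 ≈ 1.6667 and q = 2.
%Δq = (2 − 4) / 4 × 100 = -50.00%.

-50.00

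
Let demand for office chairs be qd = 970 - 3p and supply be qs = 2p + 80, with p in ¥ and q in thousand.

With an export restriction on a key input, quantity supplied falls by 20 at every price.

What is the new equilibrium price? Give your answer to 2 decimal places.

Before the shock: 970 - 3p = 2p + 80 ⇒ 890 = 5p ⇒ p = 178, q = 436.
The new curves are qd = 970 - 3p (demand) and qs = 2p + 60 (supply).
Setting them equal: 970 - 3p = 2p + 60 → 910 = 5p, so p = 182 and q = 424.

182.00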